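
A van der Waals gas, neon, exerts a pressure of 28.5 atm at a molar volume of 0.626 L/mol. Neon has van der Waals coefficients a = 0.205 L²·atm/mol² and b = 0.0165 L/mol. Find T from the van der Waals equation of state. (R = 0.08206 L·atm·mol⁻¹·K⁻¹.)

T = (P + a/V_m²)(V_m − b)/R
P + a/V_m² = 28.5 + 0.205/(0.626)² = 29.023 atm
V_m − b = 0.626 − 0.0165 = 0.60950 L/mol
T = (29.023)(0.60950)/0.08206 = 215.6 K

T ≈ 215.6 K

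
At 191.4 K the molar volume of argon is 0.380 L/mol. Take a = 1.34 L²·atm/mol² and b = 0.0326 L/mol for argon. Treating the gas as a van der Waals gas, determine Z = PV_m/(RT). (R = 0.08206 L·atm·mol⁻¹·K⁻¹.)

Z ≈ 0.8693

P = RT/(V_m − b) − a/V_m² = (0.08206)(191.4)/(0.380 − 0.0326) − 1.34/(0.380)²
  = 15.706/0.34740 − 9.2798 = 45.210 − 9.2798 = 35.930 atm
Z = PV_m/(RT) = (35.930)(0.380)/((0.08206)(191.4)) = 13.653/15.706 = 0.8693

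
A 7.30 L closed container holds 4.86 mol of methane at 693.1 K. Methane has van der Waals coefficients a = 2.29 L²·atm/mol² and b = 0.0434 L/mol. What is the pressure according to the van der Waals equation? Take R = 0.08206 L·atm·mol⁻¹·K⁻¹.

P = nRT/(V − nb) − a n²/V²
nRT/(V − nb) = (4.86)(0.08206)(693.1)/(7.30 − 4.86×0.0434) = 276.42/7.0891 = 38.992 atm
a n²/V² = (2.29)(4.86)²/(7.30)² = 1.0150 atm
P = 38.992 − 1.0150 = 37.98 atm

P ≈ 37.98 atm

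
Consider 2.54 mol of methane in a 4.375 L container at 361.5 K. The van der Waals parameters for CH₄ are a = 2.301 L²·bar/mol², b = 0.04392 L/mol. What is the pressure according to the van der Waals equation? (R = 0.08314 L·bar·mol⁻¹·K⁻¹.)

P = nRT/(V − nb) − a n²/V²
nRT/(V − nb) = (2.54)(0.08314)(361.5)/(4.375 − 2.54×0.04392) = 76.340/4.2634 = 17.906 bar
a n²/V² = (2.301)(2.54)²/(4.375)² = 0.77558 bar
P = 17.906 − 0.77558 = 17.13 bar

P ≈ 17.13 bar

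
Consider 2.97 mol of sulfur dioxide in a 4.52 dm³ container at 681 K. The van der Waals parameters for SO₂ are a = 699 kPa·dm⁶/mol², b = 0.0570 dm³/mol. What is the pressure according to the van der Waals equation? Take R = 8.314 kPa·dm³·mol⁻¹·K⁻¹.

P ≈ 3563 kPa

P = nRT/(V − nb) − a n²/V²
nRT/(V − nb) = (2.97)(8.314)(681)/(4.52 − 2.97×0.0570) = 16816/4.3507 = 3865.1 kPa
a n²/V² = (699)(2.97)²/(4.52)² = 301.80 kPa
P = 3865.1 − 301.80 = 3563 kPa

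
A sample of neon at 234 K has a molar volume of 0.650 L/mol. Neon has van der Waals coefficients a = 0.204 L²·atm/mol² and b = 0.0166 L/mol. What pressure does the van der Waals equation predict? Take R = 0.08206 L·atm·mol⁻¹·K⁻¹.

P ≈ 29.83 atm

P = RT/(V_m − b) − a/V_m²
RT/(V_m − b) = (0.08206)(234)/(0.650 − 0.0166) = 19.202/0.63340 = 30.316 atm
a/V_m² = 0.204/(0.650)² = 0.48284 atm
P = 30.316 − 0.48284 = 29.83 atm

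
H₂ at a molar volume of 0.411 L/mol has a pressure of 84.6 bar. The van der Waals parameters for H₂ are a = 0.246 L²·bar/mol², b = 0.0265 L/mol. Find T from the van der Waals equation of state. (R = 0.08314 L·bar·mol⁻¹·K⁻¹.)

T ≈ 398.0 K

T = (P + a/V_m²)(V_m − b)/R
P + a/V_m² = 84.6 + 0.246/(0.411)² = 86.056 bar
V_m − b = 0.411 − 0.0265 = 0.38450 L/mol
T = (86.056)(0.38450)/0.08314 = 398.0 K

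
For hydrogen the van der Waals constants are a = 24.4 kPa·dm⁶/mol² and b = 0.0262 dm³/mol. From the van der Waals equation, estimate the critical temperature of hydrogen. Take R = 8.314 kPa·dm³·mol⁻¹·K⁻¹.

For a van der Waals gas, T_c = 8a/(27Rb).
T_c = 8×24.4/(27×8.314×0.0262) = 195.20/5.8813 = 33.19 K

T_c ≈ 33.19 K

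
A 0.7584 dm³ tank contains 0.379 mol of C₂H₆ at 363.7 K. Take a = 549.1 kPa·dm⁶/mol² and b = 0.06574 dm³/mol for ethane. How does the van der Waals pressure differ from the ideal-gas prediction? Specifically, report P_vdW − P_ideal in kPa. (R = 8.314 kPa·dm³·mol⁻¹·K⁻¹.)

Ideal: P_ideal = nRT/V = (0.379)(8.314)(363.7)/0.7584 = 1511.10 kPa
vdW: P = nRT/(V − nb) − a n²/V² = 1146.02/0.733485 − 78.8733/0.575171 = 1562.43 − 137.130 = 1425.30 kPa
ΔP = 1425.30 − 1511.10 = -85.8 kPa

ΔP ≈ -85.8 kPa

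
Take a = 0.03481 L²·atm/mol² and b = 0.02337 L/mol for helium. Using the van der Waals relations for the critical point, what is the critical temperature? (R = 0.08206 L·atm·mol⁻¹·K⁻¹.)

T_c ≈ 5.378 K

For a van der Waals gas, T_c = 8a/(27Rb).
T_c = 8×0.03481/(27×0.08206×0.02337) = 0.27848/0.051779 = 5.378 K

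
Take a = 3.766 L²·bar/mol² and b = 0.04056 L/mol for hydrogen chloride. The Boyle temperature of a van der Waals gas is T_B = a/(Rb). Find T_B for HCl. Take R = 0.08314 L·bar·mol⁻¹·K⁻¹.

T_B ≈ 1117 K

For a van der Waals gas the second virial coefficient B₂ = b − a/(RT) vanishes at T_B = a/(Rb).
T_B = 3.766/(0.08314×0.04056) = 3.766/0.0033722 = 1117 K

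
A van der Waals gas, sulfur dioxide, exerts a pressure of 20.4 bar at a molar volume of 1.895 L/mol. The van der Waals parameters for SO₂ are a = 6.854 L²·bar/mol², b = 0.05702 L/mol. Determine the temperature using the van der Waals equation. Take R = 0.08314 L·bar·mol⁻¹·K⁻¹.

T = (P + a/V_m²)(V_m − b)/R
P + a/V_m² = 20.4 + 6.854/(1.895)² = 22.309 bar
V_m − b = 1.895 − 0.05702 = 1.8380 L/mol
T = (22.309)(1.8380)/0.08314 = 493.2 K

T ≈ 493.2 K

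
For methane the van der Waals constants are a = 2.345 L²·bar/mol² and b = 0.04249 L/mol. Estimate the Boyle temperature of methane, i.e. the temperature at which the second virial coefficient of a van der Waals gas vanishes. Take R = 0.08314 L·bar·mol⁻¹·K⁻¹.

T_B ≈ 663.8 K

For a van der Waals gas the second virial coefficient B₂ = b − a/(RT) vanishes at T_B = a/(Rb).
T_B = 2.345/(0.08314×0.04249) = 2.345/0.0035326 = 663.8 K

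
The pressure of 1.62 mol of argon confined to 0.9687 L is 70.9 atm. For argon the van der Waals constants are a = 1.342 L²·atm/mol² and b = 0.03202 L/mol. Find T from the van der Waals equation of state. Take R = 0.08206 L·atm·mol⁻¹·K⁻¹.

T = (P + a n²/V²)(V − nb)/(nR)
P + a n²/V² = 70.9 + (1.342)(1.62)²/(0.9687)² = 74.653 atm
V − nb = 0.9687 − (1.62)(0.03202) = 0.91683 L
T = (74.653)(0.91683)/((1.62)(0.08206)) = 514.9 K

T ≈ 514.9 K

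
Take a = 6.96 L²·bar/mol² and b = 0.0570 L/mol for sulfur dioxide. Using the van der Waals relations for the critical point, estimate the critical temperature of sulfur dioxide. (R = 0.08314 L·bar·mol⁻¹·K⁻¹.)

T_c ≈ 435.2 K

For a van der Waals gas, T_c = 8a/(27Rb).
T_c = 8×6.96/(27×0.08314×0.0570) = 55.680/0.12795 = 435.2 K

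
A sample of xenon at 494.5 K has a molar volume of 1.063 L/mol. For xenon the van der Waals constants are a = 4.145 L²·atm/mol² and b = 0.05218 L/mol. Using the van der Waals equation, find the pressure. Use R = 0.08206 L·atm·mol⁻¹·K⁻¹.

P = RT/(V_m − b) − a/V_m²
RT/(V_m − b) = (0.08206)(494.5)/(1.063 − 0.05218) = 40.579/1.0108 = 40.145 atm
a/V_m² = 4.145/(1.063)² = 3.6682 atm
P = 40.145 − 3.6682 = 36.48 atm

P ≈ 36.48 atm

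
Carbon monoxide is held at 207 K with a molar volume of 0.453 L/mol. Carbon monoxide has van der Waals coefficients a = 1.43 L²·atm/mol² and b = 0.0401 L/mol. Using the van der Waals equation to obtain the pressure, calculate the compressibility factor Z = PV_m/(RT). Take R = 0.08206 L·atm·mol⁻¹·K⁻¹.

P = RT/(V_m − b) − a/V_m² = (0.08206)(207)/(0.453 − 0.0401) − 1.43/(0.453)²
  = 16.986/0.41290 − 6.9685 = 41.138 − 6.9685 = 34.170 atm
Z = PV_m/(RT) = (34.170)(0.453)/((0.08206)(207)) = 15.479/16.986 = 0.9113

Z ≈ 0.9113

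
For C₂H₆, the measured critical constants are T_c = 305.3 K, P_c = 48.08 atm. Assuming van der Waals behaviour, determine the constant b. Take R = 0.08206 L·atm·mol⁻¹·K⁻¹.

b ≈ 0.06513 L/mol

From T_c = 8a/(27Rb) and P_c = a/(27b²): b = R T_c/(8 P_c).
b = (0.08206)(305.3)/(8×48.08) = 25.053/384.64 = 0.06513 L/mol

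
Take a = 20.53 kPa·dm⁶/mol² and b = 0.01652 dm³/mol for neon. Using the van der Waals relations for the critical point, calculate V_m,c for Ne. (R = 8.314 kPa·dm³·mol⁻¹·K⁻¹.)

V_m,c ≈ 0.04956 dm³/mol

For a van der Waals gas, V_m,c = 3b.
V_m,c = 3×0.01652 = 0.04956 dm³/mol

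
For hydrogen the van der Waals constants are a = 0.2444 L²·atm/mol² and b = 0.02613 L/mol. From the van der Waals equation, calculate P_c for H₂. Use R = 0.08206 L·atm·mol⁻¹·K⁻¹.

P_c ≈ 13.26 atm

For a van der Waals gas, P_c = a/(27b²).
P_c = 0.2444/(27×(0.02613)²) = 0.2444/0.018435 = 13.26 atm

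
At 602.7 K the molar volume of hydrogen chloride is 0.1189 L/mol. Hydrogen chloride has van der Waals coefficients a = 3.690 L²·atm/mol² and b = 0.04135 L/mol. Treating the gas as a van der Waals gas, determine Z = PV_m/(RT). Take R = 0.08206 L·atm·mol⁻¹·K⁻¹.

Z ≈ 0.9057

P = RT/(V_m − b) − a/V_m² = (0.08206)(602.7)/(0.1189 − 0.04135) − 3.690/(0.1189)²
  = 49.458/0.077550 − 261.01 = 637.76 − 261.01 = 376.75 atm
Z = PV_m/(RT) = (376.75)(0.1189)/((0.08206)(602.7)) = 44.796/49.458 = 0.9057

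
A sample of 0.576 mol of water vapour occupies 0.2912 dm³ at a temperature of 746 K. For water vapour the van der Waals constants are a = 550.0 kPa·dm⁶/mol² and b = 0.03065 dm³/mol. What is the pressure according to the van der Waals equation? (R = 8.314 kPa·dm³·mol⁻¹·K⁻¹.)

P ≈ 10908 kPa

P = nRT/(V − nb) − a n²/V²
nRT/(V − nb) = (0.576)(8.314)(746)/(0.2912 − 0.576×0.03065) = 3572.5/0.27355 = 13060 kPa
a n²/V² = (550.0)(0.576)²/(0.2912)² = 2151.9 kPa
P = 13060 − 2151.9 = 10908 kPa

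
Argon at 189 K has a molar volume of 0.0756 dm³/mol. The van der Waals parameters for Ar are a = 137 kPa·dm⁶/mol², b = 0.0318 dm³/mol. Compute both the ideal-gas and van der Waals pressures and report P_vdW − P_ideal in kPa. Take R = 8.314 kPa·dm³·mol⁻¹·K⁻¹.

ΔP ≈ -8880 kPa

Ideal: P_ideal = RT/V_m = (8.314)(189)/0.0756 = 20785.0 kPa
vdW: P = RT/(V_m − b) − a/V_m² = 1571.35/0.0438000 − 137/0.00571536 = 35875.6 − 23970.5 = 11905.1 kPa
ΔP = 11905.1 − 20785.0 = -8880 kPa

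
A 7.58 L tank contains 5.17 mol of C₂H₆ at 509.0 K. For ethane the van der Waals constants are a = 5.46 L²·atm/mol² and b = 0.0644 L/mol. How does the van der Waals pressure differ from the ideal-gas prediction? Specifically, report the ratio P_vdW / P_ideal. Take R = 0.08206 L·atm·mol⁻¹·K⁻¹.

P_vdW / P_ideal ≈ 0.9568

Ideal: P_ideal = nRT/V = (5.17)(0.08206)(509.0)/7.58 = 28.4886 atm
vdW: P = nRT/(V − nb) − a n²/V² = 215.943/7.24705 − 145.940/57.4564 = 29.7974 − 2.54001 = 27.2574 atm
Ratio = 27.2574/28.4886 = 0.9568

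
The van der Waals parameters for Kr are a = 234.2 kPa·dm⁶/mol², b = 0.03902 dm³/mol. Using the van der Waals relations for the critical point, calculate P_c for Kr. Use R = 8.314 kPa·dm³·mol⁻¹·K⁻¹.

For a van der Waals gas, P_c = a/(27b²).
P_c = 234.2/(27×(0.03902)²) = 234.2/0.041109 = 5697 kPa

P_c ≈ 5697 kPa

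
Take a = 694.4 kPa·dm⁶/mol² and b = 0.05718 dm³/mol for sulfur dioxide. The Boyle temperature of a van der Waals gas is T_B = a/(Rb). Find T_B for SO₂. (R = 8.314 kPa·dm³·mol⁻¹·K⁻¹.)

T_B ≈ 1461 K

For a van der Waals gas the second virial coefficient B₂ = b − a/(RT) vanishes at T_B = a/(Rb).
T_B = 694.4/(8.314×0.05718) = 694.4/0.47539 = 1461 K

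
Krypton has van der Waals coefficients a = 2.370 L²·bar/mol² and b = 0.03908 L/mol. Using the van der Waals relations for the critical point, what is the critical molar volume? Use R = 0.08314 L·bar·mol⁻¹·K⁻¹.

For a van der Waals gas, V_m,c = 3b.
V_m,c = 3×0.03908 = 0.1172 L/mol

V_m,c ≈ 0.1172 L/mol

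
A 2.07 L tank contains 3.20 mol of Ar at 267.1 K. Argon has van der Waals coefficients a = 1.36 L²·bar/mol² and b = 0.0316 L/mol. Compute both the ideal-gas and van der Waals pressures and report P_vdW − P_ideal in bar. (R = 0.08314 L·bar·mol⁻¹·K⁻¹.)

ΔP ≈ -1.487 bar

Ideal: P_ideal = nRT/V = (3.20)(0.08314)(267.1)/2.07 = 34.3292 bar
vdW: P = nRT/(V − nb) − a n²/V² = 71.0614/1.96888 − 13.9264/4.28490 = 36.0923 − 3.25011 = 32.8422 bar
ΔP = 32.8422 − 34.3292 = -1.487 bar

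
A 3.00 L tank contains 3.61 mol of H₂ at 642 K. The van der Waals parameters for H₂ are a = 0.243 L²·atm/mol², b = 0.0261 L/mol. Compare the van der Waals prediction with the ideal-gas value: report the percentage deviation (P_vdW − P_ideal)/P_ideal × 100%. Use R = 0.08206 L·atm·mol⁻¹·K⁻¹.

2.69 %

Ideal: P_ideal = nRT/V = (3.61)(0.08206)(642)/3.00 = 63.3946 atm
vdW: P = nRT/(V − nb) − a n²/V² = 190.184/2.90578 − 3.16680/9.00000 = 65.4502 − 0.351867 = 65.0983 atm
% deviation = (65.0983 − 63.3946)/63.3946 × 100% = 2.69%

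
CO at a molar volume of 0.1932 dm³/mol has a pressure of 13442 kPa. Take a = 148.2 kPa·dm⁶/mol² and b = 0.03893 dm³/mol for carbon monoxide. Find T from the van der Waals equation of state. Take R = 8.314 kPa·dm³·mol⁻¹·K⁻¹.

T ≈ 323.1 K

T = (P + a/V_m²)(V_m − b)/R
P + a/V_m² = 13442 + 148.2/(0.1932)² = 17412 kPa
V_m − b = 0.1932 − 0.03893 = 0.15427 dm³/mol
T = (17412)(0.15427)/8.314 = 323.1 K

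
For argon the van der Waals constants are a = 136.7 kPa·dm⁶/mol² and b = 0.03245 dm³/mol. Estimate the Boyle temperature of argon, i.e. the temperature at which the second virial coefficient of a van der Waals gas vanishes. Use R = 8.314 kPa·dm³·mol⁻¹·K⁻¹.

For a van der Waals gas the second virial coefficient B₂ = b − a/(RT) vanishes at T_B = a/(Rb).
T_B = 136.7/(8.314×0.03245) = 136.7/0.26979 = 506.7 K

T_B ≈ 506.7 K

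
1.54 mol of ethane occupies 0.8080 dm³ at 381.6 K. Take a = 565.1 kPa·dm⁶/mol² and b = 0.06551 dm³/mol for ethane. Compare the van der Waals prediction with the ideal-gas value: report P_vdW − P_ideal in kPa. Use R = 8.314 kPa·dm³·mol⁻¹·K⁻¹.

ΔP ≈ -1190 kPa

Ideal: P_ideal = nRT/V = (1.54)(8.314)(381.6)/0.8080 = 6046.83 kPa
vdW: P = nRT/(V − nb) − a n²/V² = 4885.84/0.707115 − 1340.19/0.652864 = 6909.54 − 2052.79 = 4856.75 kPa
ΔP = 4856.75 − 6046.83 = -1190 kPa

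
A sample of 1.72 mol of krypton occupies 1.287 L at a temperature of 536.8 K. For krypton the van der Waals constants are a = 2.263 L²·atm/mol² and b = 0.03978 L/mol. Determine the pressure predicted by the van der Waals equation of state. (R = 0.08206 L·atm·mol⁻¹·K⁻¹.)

P = nRT/(V − nb) − a n²/V²
nRT/(V − nb) = (1.72)(0.08206)(536.8)/(1.287 − 1.72×0.03978) = 75.766/1.2186 = 62.175 atm
a n²/V² = (2.263)(1.72)²/(1.287)² = 4.0419 atm
P = 62.175 − 4.0419 = 58.13 atm

P ≈ 58.13 atm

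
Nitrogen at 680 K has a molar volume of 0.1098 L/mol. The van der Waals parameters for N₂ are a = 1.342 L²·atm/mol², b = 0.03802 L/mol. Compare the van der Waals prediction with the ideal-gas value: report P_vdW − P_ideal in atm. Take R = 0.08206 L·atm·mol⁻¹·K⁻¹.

Ideal: P_ideal = RT/V_m = (0.08206)(680)/0.1098 = 508.204 atm
vdW: P = RT/(V_m − b) − a/V_m² = 55.8008/0.0717800 − 1.342/0.0120560 = 777.386 − 111.314 = 666.072 atm
ΔP = 666.072 − 508.204 = 157.9 atm

ΔP ≈ 157.9 atm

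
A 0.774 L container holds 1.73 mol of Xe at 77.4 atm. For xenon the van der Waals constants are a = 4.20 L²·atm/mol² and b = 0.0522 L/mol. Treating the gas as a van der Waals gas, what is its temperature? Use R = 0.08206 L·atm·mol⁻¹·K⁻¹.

T = (P + a n²/V²)(V − nb)/(nR)
P + a n²/V² = 77.4 + (4.20)(1.73)²/(0.774)² = 98.383 atm
V − nb = 0.774 − (1.73)(0.0522) = 0.68369 L
T = (98.383)(0.68369)/((1.73)(0.08206)) = 473.8 K

T ≈ 473.8 K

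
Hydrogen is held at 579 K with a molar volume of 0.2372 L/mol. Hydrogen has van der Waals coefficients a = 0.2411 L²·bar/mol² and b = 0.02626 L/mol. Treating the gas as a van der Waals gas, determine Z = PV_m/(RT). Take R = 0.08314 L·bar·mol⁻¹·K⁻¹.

Z ≈ 1.103

P = RT/(V_m − b) − a/V_m² = (0.08314)(579)/(0.2372 − 0.02626) − 0.2411/(0.2372)²
  = 48.138/0.21094 − 4.2852 = 228.21 − 4.2852 = 223.92 bar
Z = PV_m/(RT) = (223.92)(0.2372)/((0.08314)(579)) = 53.114/48.138 = 1.103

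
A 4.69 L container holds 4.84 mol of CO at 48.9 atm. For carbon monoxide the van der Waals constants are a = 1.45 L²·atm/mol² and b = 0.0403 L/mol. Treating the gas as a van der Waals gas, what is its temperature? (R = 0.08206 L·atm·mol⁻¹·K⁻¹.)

T ≈ 570.9 K

T = (P + a n²/V²)(V − nb)/(nR)
P + a n²/V² = 48.9 + (1.45)(4.84)²/(4.69)² = 50.444 atm
V − nb = 4.69 − (4.84)(0.0403) = 4.4949 L
T = (50.444)(4.4949)/((4.84)(0.08206)) = 570.9 K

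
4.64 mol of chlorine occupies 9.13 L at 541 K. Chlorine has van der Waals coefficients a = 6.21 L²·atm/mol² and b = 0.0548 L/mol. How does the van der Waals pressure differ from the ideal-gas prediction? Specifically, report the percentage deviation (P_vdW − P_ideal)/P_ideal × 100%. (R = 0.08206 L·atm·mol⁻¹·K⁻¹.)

-4.24 %

Ideal: P_ideal = nRT/V = (4.64)(0.08206)(541)/9.13 = 22.5619 atm
vdW: P = nRT/(V − nb) − a n²/V² = 205.990/8.87573 − 133.699/83.3569 = 23.2082 − 1.60393 = 21.6043 atm
% deviation = (21.6043 − 22.5619)/22.5619 × 100% = -4.24%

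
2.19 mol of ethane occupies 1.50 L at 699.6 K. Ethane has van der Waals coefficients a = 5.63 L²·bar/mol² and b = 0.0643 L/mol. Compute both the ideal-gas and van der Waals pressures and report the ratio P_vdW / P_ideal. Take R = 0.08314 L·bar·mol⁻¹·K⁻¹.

P_vdW / P_ideal ≈ 0.9623

Ideal: P_ideal = nRT/V = (2.19)(0.08314)(699.6)/1.50 = 84.9205 bar
vdW: P = nRT/(V − nb) − a n²/V² = 127.381/1.35918 − 27.0020/2.25000 = 93.7190 − 12.0009 = 81.7181 bar
Ratio = 81.7181/84.9205 = 0.9623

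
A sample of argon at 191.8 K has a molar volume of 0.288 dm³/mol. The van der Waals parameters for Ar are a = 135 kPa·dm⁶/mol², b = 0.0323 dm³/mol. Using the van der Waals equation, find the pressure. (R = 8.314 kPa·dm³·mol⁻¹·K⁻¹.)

P = RT/(V_m − b) − a/V_m²
RT/(V_m − b) = (8.314)(191.8)/(0.288 − 0.0323) = 1594.6/0.25570 = 6236.2 kPa
a/V_m² = 135/(0.288)² = 1627.6 kPa
P = 6236.2 − 1627.6 = 4609 kPa

P ≈ 4609 kPa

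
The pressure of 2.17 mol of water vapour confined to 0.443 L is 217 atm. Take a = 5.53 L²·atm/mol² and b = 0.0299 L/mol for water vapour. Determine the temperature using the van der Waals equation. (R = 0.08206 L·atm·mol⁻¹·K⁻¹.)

T ≈ 742.5 K

T = (P + a n²/V²)(V − nb)/(nR)
P + a n²/V² = 217 + (5.53)(2.17)²/(0.443)² = 349.69 atm
V − nb = 0.443 − (2.17)(0.0299) = 0.37812 L
T = (349.69)(0.37812)/((2.17)(0.08206)) = 742.5 K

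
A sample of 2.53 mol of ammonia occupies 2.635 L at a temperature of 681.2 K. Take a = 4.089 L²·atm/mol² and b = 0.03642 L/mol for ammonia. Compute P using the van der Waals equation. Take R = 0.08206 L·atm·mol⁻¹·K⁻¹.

P ≈ 51.85 atm

P = nRT/(V − nb) − a n²/V²
nRT/(V − nb) = (2.53)(0.08206)(681.2)/(2.635 − 2.53×0.03642) = 141.43/2.5429 = 55.618 atm
a n²/V² = (4.089)(2.53)²/(2.635)² = 3.7696 atm
P = 55.618 − 3.7696 = 51.85 atm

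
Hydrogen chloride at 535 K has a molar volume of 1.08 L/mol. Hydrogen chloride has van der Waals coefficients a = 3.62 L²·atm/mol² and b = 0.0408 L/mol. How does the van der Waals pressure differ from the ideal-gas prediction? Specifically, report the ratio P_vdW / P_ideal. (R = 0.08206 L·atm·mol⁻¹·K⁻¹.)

P_vdW / P_ideal ≈ 0.9629

Ideal: P_ideal = RT/V_m = (0.08206)(535)/1.08 = 40.6501 atm
vdW: P = RT/(V_m − b) − a/V_m² = 43.9021/1.03920 − 3.62/1.16640 = 42.2461 − 3.10357 = 39.1425 atm
Ratio = 39.1425/40.6501 = 0.9629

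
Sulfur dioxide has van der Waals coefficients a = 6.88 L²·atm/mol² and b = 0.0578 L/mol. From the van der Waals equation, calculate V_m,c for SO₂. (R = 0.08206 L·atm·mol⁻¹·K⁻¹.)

For a van der Waals gas, V_m,c = 3b.
V_m,c = 3×0.0578 = 0.1734 L/mol

V_m,c ≈ 0.1734 L/mol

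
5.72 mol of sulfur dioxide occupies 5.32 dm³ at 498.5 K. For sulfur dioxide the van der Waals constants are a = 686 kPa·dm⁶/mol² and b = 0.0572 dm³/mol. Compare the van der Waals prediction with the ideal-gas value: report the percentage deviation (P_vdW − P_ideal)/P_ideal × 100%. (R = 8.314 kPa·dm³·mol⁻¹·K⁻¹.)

-11.24 %

Ideal: P_ideal = nRT/V = (5.72)(8.314)(498.5)/5.32 = 4456.15 kPa
vdW: P = nRT/(V − nb) − a n²/V² = 23706.7/4.99282 − 22444.8/28.3024 = 4748.16 − 793.035 = 3955.13 kPa
% deviation = (3955.13 − 4456.15)/4456.15 × 100% = -11.24%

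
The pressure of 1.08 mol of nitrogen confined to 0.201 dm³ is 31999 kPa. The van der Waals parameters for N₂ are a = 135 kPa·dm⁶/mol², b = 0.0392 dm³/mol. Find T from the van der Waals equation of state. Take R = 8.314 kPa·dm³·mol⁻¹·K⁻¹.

T = (P + a n²/V²)(V − nb)/(nR)
P + a n²/V² = 31999 + (135)(1.08)²/(0.201)² = 35897 kPa
V − nb = 0.201 − (1.08)(0.0392) = 0.15866 dm³
T = (35897)(0.15866)/((1.08)(8.314)) = 634.3 K

T ≈ 634.3 K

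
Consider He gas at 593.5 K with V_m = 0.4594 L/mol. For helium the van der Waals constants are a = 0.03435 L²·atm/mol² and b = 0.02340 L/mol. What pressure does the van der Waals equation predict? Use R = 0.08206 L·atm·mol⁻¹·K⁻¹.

P ≈ 111.5 atm

P = RT/(V_m − b) − a/V_m²
RT/(V_m − b) = (0.08206)(593.5)/(0.4594 − 0.02340) = 48.703/0.43600 = 111.70 atm
a/V_m² = 0.03435/(0.4594)² = 0.16276 atm
P = 111.70 − 0.16276 = 111.5 atm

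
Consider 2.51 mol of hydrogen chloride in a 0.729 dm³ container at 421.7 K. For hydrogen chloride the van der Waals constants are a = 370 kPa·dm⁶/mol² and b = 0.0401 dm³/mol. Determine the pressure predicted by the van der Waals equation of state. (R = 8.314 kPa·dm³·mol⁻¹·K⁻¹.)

P ≈ 9619 kPa

P = nRT/(V − nb) − a n²/V²
nRT/(V − nb) = (2.51)(8.314)(421.7)/(0.729 − 2.51×0.0401) = 8800.1/0.62835 = 14005 kPa
a n²/V² = (370)(2.51)²/(0.729)² = 4386.3 kPa
P = 14005 − 4386.3 = 9619 kPa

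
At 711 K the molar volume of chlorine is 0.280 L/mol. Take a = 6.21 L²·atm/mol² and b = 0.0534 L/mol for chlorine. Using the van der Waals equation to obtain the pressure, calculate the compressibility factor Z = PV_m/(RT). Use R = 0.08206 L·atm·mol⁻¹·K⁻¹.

Z ≈ 0.8555

P = RT/(V_m − b) − a/V_m² = (0.08206)(711)/(0.280 − 0.0534) − 6.21/(0.280)²
  = 58.345/0.22660 − 79.209 = 257.48 − 79.209 = 178.27 atm
Z = PV_m/(RT) = (178.27)(0.280)/((0.08206)(711)) = 49.916/58.345 = 0.8555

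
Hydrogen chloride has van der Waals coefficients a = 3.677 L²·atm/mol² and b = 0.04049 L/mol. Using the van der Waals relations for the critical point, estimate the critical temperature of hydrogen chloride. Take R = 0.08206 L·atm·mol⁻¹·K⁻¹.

T_c ≈ 327.9 K

For a van der Waals gas, T_c = 8a/(27Rb).
T_c = 8×3.677/(27×0.08206×0.04049) = 29.416/0.089710 = 327.9 K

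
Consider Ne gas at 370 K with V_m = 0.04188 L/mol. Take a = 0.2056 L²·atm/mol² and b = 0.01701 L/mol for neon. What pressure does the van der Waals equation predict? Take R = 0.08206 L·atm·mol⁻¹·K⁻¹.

P = RT/(V_m − b) − a/V_m²
RT/(V_m − b) = (0.08206)(370)/(0.04188 − 0.01701) = 30.362/0.024870 = 1220.8 atm
a/V_m² = 0.2056/(0.04188)² = 117.22 atm
P = 1220.8 − 117.22 = 1104 atm

P ≈ 1104 atm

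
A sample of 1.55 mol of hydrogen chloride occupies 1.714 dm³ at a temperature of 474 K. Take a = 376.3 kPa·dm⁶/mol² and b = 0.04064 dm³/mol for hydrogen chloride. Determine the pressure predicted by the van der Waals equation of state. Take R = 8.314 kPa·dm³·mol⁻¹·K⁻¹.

P ≈ 3392 kPa

P = nRT/(V − nb) − a n²/V²
nRT/(V − nb) = (1.55)(8.314)(474)/(1.714 − 1.55×0.04064) = 6108.3/1.6510 = 3699.8 kPa
a n²/V² = (376.3)(1.55)²/(1.714)² = 307.73 kPa
P = 3699.8 − 307.73 = 3392 kPa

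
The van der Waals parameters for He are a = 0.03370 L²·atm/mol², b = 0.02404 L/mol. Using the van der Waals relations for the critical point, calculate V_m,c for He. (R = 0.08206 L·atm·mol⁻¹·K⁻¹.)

V_m,c ≈ 0.07212 L/mol

For a van der Waals gas, V_m,c = 3b.
V_m,c = 3×0.02404 = 0.07212 L/mol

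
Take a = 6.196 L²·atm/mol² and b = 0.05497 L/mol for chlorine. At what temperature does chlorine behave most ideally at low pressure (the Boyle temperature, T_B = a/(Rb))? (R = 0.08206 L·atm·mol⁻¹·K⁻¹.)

T_B ≈ 1374 K

For a van der Waals gas the second virial coefficient B₂ = b − a/(RT) vanishes at T_B = a/(Rb).
T_B = 6.196/(0.08206×0.05497) = 6.196/0.0045108 = 1374 K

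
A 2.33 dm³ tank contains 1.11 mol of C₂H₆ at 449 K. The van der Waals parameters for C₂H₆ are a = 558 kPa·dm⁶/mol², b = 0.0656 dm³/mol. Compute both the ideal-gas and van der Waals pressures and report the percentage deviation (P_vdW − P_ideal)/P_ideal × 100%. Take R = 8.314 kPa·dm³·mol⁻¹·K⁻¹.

-3.90 %

Ideal: P_ideal = nRT/V = (1.11)(8.314)(449)/2.33 = 1778.38 kPa
vdW: P = nRT/(V − nb) − a n²/V² = 4143.61/2.25718 − 687.512/5.42890 = 1835.75 − 126.639 = 1709.11 kPa
% deviation = (1709.11 − 1778.38)/1778.38 × 100% = -3.90%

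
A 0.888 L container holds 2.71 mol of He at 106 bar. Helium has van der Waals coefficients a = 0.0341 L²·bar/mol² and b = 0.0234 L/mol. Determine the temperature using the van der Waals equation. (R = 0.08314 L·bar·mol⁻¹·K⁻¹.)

T = (P + a n²/V²)(V − nb)/(nR)
P + a n²/V² = 106 + (0.0341)(2.71)²/(0.888)² = 106.32 bar
V − nb = 0.888 − (2.71)(0.0234) = 0.82459 L
T = (106.32)(0.82459)/((2.71)(0.08314)) = 389.1 K

T ≈ 389.1 K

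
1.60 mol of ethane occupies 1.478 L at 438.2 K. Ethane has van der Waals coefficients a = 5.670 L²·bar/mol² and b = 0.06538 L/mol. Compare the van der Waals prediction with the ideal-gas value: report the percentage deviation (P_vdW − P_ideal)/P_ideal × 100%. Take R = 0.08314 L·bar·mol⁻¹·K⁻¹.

-9.23 %

Ideal: P_ideal = nRT/V = (1.60)(0.08314)(438.2)/1.478 = 39.4392 bar
vdW: P = nRT/(V − nb) − a n²/V² = 58.2911/1.37339 − 14.5152/2.18448 = 42.4432 − 6.64469 = 35.7985 bar
% deviation = (35.7985 − 39.4392)/39.4392 × 100% = -9.23%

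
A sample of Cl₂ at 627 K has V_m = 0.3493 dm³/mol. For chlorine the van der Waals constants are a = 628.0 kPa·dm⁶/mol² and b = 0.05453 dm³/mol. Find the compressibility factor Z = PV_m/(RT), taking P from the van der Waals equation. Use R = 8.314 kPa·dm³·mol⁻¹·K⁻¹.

P = RT/(V_m − b) − a/V_m² = (8.314)(627)/(0.3493 − 0.05453) − 628.0/(0.3493)²
  = 5212.9/0.29477 − 5147.1 = 17685 − 5147.1 = 12538 kPa
Z = PV_m/(RT) = (12538)(0.3493)/((8.314)(627)) = 4379.5/5212.9 = 0.8401

Z ≈ 0.8401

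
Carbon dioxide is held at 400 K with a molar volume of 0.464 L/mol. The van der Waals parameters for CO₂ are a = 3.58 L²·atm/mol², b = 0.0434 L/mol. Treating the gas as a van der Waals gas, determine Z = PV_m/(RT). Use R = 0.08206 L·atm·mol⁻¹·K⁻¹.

Z ≈ 0.8681

P = RT/(V_m − b) − a/V_m² = (0.08206)(400)/(0.464 − 0.0434) − 3.58/(0.464)²
  = 32.824/0.42060 − 16.628 = 78.041 − 16.628 = 61.413 atm
Z = PV_m/(RT) = (61.413)(0.464)/((0.08206)(400)) = 28.496/32.824 = 0.8681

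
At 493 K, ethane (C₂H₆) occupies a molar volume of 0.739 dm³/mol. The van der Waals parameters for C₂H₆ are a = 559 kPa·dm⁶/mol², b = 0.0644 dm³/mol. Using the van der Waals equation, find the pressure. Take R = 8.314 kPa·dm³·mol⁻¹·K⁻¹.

P = RT/(V_m − b) − a/V_m²
RT/(V_m − b) = (8.314)(493)/(0.739 − 0.0644) = 4098.8/0.67460 = 6075.9 kPa
a/V_m² = 559/(0.739)² = 1023.6 kPa
P = 6075.9 − 1023.6 = 5052 kPa

P ≈ 5052 kPa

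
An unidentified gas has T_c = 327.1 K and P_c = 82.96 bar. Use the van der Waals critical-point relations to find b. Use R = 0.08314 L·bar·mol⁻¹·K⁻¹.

From T_c = 8a/(27Rb) and P_c = a/(27b²): b = R T_c/(8 P_c).
b = (0.08314)(327.1)/(8×82.96) = 27.195/663.68 = 0.04098 L/mol

b ≈ 0.04098 L/mol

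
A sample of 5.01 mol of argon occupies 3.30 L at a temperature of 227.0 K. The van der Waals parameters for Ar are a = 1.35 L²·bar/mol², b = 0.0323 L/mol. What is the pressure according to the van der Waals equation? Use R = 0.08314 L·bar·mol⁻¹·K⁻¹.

P ≈ 27.02 bar

P = nRT/(V − nb) − a n²/V²
nRT/(V − nb) = (5.01)(0.08314)(227.0)/(3.30 − 5.01×0.0323) = 94.553/3.1382 = 30.130 bar
a n²/V² = (1.35)(5.01)²/(3.30)² = 3.1116 bar
P = 30.130 − 3.1116 = 27.02 bar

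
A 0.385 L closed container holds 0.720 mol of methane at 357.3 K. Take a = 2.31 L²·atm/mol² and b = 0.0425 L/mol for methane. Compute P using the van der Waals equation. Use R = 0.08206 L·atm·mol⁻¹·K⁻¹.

P = nRT/(V − nb) − a n²/V²
nRT/(V − nb) = (0.720)(0.08206)(357.3)/(0.385 − 0.720×0.0425) = 21.110/0.35440 = 59.565 atm
a n²/V² = (2.31)(0.720)²/(0.385)² = 8.0790 atm
P = 59.565 − 8.0790 = 51.49 atm

P ≈ 51.49 atm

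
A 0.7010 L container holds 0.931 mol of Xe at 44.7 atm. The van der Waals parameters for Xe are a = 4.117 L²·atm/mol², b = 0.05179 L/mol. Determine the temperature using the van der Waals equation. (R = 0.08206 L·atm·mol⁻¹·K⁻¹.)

T = (P + a n²/V²)(V − nb)/(nR)
P + a n²/V² = 44.7 + (4.117)(0.931)²/(0.7010)² = 51.962 atm
V − nb = 0.7010 − (0.931)(0.05179) = 0.65278 L
T = (51.962)(0.65278)/((0.931)(0.08206)) = 444.0 K

T ≈ 444.0 K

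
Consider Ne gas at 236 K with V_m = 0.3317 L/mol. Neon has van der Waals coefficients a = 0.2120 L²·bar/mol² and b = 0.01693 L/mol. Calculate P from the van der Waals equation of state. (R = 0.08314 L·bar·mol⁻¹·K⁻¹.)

P ≈ 60.41 bar

P = RT/(V_m − b) − a/V_m²
RT/(V_m − b) = (0.08314)(236)/(0.3317 − 0.01693) = 19.621/0.31477 = 62.334 bar
a/V_m² = 0.2120/(0.3317)² = 1.9268 bar
P = 62.334 − 1.9268 = 60.41 bar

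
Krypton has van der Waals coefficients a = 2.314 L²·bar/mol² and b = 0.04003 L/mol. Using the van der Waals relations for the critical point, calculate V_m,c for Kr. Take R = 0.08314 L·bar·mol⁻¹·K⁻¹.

For a van der Waals gas, V_m,c = 3b.
V_m,c = 3×0.04003 = 0.1201 L/mol

V_m,c ≈ 0.1201 L/mol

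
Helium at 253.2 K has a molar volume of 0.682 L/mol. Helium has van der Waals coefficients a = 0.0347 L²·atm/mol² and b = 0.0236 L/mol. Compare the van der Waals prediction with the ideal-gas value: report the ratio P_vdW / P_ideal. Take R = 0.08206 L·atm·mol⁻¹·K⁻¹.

P_vdW / P_ideal ≈ 1.033

Ideal: P_ideal = RT/V_m = (0.08206)(253.2)/0.682 = 30.4657 atm
vdW: P = RT/(V_m − b) − a/V_m² = 20.7776/0.658400 − 0.0347/0.465124 = 31.5577 − 0.0746038 = 31.4831 atm
Ratio = 31.4831/30.4657 = 1.033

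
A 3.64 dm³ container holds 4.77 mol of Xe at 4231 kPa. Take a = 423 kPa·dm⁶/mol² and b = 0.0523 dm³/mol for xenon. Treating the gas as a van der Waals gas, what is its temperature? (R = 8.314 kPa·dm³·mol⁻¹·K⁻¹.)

T = (P + a n²/V²)(V − nb)/(nR)
P + a n²/V² = 4231 + (423)(4.77)²/(3.64)² = 4957.4 kPa
V − nb = 3.64 − (4.77)(0.0523) = 3.3905 dm³
T = (4957.4)(3.3905)/((4.77)(8.314)) = 423.8 K

T ≈ 423.8 K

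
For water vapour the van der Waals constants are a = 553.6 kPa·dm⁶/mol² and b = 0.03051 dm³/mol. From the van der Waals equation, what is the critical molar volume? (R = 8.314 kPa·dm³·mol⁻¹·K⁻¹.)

For a van der Waals gas, V_m,c = 3b.
V_m,c = 3×0.03051 = 0.09153 dm³/mol

V_m,c ≈ 0.09153 dm³/mol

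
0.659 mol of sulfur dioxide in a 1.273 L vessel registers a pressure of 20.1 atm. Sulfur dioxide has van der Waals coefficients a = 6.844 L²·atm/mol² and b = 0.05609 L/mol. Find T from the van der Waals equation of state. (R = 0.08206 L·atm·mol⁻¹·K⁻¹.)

T ≈ 501.3 K

T = (P + a n²/V²)(V − nb)/(nR)
P + a n²/V² = 20.1 + (6.844)(0.659)²/(1.273)² = 21.934 atm
V − nb = 1.273 − (0.659)(0.05609) = 1.2360 L
T = (21.934)(1.2360)/((0.659)(0.08206)) = 501.3 K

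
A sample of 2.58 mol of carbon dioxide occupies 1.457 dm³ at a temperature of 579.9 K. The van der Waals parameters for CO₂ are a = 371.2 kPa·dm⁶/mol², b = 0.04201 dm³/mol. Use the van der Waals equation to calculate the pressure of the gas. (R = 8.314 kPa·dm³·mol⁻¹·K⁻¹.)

P ≈ 8060 kPa

P = nRT/(V − nb) − a n²/V²
nRT/(V − nb) = (2.58)(8.314)(579.9)/(1.457 − 2.58×0.04201) = 12439/1.3486 = 9223.6 kPa
a n²/V² = (371.2)(2.58)²/(1.457)² = 1163.9 kPa
P = 9223.6 − 1163.9 = 8060 kPa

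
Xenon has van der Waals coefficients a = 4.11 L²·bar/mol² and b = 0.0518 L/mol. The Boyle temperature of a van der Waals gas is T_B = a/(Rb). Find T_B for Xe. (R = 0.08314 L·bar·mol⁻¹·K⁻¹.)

T_B ≈ 954.3 K

For a van der Waals gas the second virial coefficient B₂ = b − a/(RT) vanishes at T_B = a/(Rb).
T_B = 4.11/(0.08314×0.0518) = 4.11/0.0043067 = 954.3 K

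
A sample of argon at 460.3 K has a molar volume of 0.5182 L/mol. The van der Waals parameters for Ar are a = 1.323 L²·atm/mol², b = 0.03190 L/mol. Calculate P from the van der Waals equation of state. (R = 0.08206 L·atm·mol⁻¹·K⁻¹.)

P ≈ 72.75 atm

P = RT/(V_m − b) − a/V_m²
RT/(V_m − b) = (0.08206)(460.3)/(0.5182 − 0.03190) = 37.772/0.48630 = 77.672 atm
a/V_m² = 1.323/(0.5182)² = 4.9268 atm
P = 77.672 − 4.9268 = 72.75 atm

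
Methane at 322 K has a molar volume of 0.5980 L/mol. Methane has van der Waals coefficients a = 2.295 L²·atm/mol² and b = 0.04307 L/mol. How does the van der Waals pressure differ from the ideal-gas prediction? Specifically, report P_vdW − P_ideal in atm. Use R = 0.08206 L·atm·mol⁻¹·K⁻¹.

Ideal: P_ideal = RT/V_m = (0.08206)(322)/0.5980 = 44.1862 atm
vdW: P = RT/(V_m − b) − a/V_m² = 26.4233/0.554930 − 2.295/0.357604 = 47.6156 − 6.41771 = 41.1979 atm
ΔP = 41.1979 − 44.1862 = -2.988 atm

ΔP ≈ -2.988 atm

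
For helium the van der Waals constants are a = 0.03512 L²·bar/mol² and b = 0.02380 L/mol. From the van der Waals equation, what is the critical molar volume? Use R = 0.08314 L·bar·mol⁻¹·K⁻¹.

V_m,c ≈ 0.07140 L/mol

For a van der Waals gas, V_m,c = 3b.
V_m,c = 3×0.02380 = 0.07140 L/mol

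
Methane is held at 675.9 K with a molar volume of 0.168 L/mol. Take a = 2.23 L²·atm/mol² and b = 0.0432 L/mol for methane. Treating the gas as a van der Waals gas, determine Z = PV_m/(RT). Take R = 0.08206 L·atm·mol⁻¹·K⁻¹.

Z ≈ 1.107

P = RT/(V_m − b) − a/V_m² = (0.08206)(675.9)/(0.168 − 0.0432) − 2.23/(0.168)²
  = 55.464/0.12480 − 79.011 = 444.42 − 79.011 = 365.41 atm
Z = PV_m/(RT) = (365.41)(0.168)/((0.08206)(675.9)) = 61.389/55.464 = 1.107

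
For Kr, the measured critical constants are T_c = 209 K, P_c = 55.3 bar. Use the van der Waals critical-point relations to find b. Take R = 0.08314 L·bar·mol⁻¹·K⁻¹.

b ≈ 0.03928 L/mol

From T_c = 8a/(27Rb) and P_c = a/(27b²): b = R T_c/(8 P_c).
b = (0.08314)(209)/(8×55.3) = 17.376/442.40 = 0.03928 L/mol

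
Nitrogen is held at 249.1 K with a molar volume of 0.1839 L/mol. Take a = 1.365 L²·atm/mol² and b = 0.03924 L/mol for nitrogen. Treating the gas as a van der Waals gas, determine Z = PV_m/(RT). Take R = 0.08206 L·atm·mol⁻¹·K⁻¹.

P = RT/(V_m − b) − a/V_m² = (0.08206)(249.1)/(0.1839 − 0.03924) − 1.365/(0.1839)²
  = 20.441/0.14466 − 40.362 = 141.30 − 40.362 = 100.94 atm
Z = PV_m/(RT) = (100.94)(0.1839)/((0.08206)(249.1)) = 18.563/20.441 = 0.9081

Z ≈ 0.9081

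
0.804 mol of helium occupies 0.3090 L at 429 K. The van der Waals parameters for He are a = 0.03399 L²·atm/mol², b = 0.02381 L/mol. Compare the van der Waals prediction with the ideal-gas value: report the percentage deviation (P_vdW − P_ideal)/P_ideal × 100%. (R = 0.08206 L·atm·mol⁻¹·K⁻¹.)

6.35 %

Ideal: P_ideal = nRT/V = (0.804)(0.08206)(429)/0.3090 = 91.5981 atm
vdW: P = nRT/(V − nb) − a n²/V² = 28.3038/0.289857 − 0.0219717/0.0954810 = 97.6475 − 0.230116 = 97.4174 atm
% deviation = (97.4174 − 91.5981)/91.5981 × 100% = 6.35%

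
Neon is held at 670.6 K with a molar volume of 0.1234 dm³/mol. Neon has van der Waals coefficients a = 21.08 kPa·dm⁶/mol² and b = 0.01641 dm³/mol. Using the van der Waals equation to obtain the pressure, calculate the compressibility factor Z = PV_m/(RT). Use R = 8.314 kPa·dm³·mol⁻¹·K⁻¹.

P = RT/(V_m − b) − a/V_m² = (8.314)(670.6)/(0.1234 − 0.01641) − 21.08/(0.1234)²
  = 5575.4/0.10699 − 1384.3 = 52111 − 1384.3 = 50727 kPa
Z = PV_m/(RT) = (50727)(0.1234)/((8.314)(670.6)) = 6259.7/5575.4 = 1.123

Z ≈ 1.123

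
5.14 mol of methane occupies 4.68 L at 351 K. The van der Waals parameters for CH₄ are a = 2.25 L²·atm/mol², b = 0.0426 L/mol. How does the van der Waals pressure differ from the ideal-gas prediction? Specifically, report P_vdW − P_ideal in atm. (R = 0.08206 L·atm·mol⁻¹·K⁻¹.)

Ideal: P_ideal = nRT/V = (5.14)(0.08206)(351)/4.68 = 31.6341 atm
vdW: P = nRT/(V − nb) − a n²/V² = 148.048/4.46104 − 59.4441/21.9024 = 33.1869 − 2.71405 = 30.4729 atm
ΔP = 30.4729 − 31.6341 = -1.161 atm

ΔP ≈ -1.161 atm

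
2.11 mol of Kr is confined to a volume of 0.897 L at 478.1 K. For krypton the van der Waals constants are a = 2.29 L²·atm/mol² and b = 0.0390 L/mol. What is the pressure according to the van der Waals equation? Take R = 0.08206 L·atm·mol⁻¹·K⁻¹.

P = nRT/(V − nb) − a n²/V²
nRT/(V − nb) = (2.11)(0.08206)(478.1)/(0.897 − 2.11×0.0390) = 82.781/0.81471 = 101.61 atm
a n²/V² = (2.29)(2.11)²/(0.897)² = 12.671 atm
P = 101.61 − 12.671 = 88.94 atm

P ≈ 88.94 atm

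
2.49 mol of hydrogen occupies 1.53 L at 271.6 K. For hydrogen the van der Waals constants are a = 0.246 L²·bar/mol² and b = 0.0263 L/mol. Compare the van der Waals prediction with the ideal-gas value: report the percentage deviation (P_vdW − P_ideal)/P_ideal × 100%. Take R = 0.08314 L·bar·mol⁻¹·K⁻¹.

2.70 %

Ideal: P_ideal = nRT/V = (2.49)(0.08314)(271.6)/1.53 = 36.7492 bar
vdW: P = nRT/(V − nb) − a n²/V² = 56.2263/1.46451 − 1.52522/2.34090 = 38.3926 − 0.651553 = 37.7410 bar
% deviation = (37.7410 − 36.7492)/36.7492 × 100% = 2.70%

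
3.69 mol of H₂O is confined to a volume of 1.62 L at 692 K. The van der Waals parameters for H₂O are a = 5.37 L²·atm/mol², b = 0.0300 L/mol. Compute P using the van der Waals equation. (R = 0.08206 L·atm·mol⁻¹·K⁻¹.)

P = nRT/(V − nb) − a n²/V²
nRT/(V − nb) = (3.69)(0.08206)(692)/(1.62 − 3.69×0.0300) = 209.54/1.5093 = 138.83 atm
a n²/V² = (5.37)(3.69)²/(1.62)² = 27.861 atm
P = 138.83 − 27.861 = 111.0 atm

P ≈ 111.0 atm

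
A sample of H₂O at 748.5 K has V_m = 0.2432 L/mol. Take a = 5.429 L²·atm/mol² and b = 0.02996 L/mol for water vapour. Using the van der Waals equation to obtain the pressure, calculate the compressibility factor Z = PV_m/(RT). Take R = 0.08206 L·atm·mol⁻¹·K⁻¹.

P = RT/(V_m − b) − a/V_m² = (0.08206)(748.5)/(0.2432 − 0.02996) − 5.429/(0.2432)²
  = 61.422/0.21324 − 91.789 = 288.04 − 91.789 = 196.25 atm
Z = PV_m/(RT) = (196.25)(0.2432)/((0.08206)(748.5)) = 47.728/61.422 = 0.7771

Z ≈ 0.7771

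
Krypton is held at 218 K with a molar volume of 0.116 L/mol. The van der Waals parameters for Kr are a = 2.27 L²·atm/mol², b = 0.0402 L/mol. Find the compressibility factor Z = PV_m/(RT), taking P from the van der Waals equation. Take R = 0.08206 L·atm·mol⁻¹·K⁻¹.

Z ≈ 0.4364

P = RT/(V_m − b) − a/V_m² = (0.08206)(218)/(0.116 − 0.0402) − 2.27/(0.116)²
  = 17.889/0.075800 − 168.70 = 236.00 − 168.70 = 67.30 atm
Z = PV_m/(RT) = (67.30)(0.116)/((0.08206)(218)) = 7.8068/17.889 = 0.4364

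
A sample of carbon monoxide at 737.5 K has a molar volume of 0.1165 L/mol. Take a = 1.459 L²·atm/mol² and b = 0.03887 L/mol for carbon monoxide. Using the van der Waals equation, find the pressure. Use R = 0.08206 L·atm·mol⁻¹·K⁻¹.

P ≈ 672.1 atm

P = RT/(V_m − b) − a/V_m²
RT/(V_m − b) = (0.08206)(737.5)/(0.1165 − 0.03887) = 60.519/0.077630 = 779.58 atm
a/V_m² = 1.459/(0.1165)² = 107.50 atm
P = 779.58 − 107.50 = 672.1 atm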